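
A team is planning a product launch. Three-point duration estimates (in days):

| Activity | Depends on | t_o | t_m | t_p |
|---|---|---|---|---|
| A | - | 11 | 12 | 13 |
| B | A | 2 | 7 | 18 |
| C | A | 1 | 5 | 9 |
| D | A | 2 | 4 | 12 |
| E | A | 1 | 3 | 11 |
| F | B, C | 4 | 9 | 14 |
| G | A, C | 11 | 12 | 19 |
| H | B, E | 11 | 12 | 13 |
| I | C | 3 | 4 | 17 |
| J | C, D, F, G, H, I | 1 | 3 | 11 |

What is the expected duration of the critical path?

36 days

te_A = (11 + 4·12 + 13)/6 = 72/6 = 12
te_B = (2 + 4·7 + 18)/6 = 48/6 = 8
te_C = (1 + 4·5 + 9)/6 = 30/6 = 5
te_D = (2 + 4·4 + 12)/6 = 30/6 = 5
te_E = (1 + 4·3 + 11)/6 = 24/6 = 4
te_F = (4 + 4·9 + 14)/6 = 54/6 = 9
te_G = (11 + 4·12 + 19)/6 = 78/6 = 13
te_H = (11 + 4·12 + 13)/6 = 72/6 = 12
te_I = (3 + 4·4 + 17)/6 = 36/6 = 6
te_J = (1 + 4·3 + 11)/6 = 24/6 = 4

Forward pass:
ES_A = 0; EF_A = 12
ES_B = 12; EF_B = 12+8 = 20
ES_C = 12; EF_C = 12+5 = 17
ES_D = 12; EF_D = 12+5 = 17
ES_E = 12; EF_E = 12+4 = 16
ES_F = max(EF_B=20, EF_C=17) = 20; EF_F = 20+9 = 29
ES_G = max(EF_A=12, EF_C=17) = 17; EF_G = 17+13 = 30
ES_H = max(EF_B=20, EF_E=16) = 20; EF_H = 20+12 = 32
ES_I = 17; EF_I = 17+6 = 23
ES_J = max(EF_C=17, EF_D=17, EF_F=29, EF_G=30, EF_H=32, EF_I=23) = 32; EF_J = 32+4 = 36
Expected project duration μ = 36 days. Critical path: A → B → H → J.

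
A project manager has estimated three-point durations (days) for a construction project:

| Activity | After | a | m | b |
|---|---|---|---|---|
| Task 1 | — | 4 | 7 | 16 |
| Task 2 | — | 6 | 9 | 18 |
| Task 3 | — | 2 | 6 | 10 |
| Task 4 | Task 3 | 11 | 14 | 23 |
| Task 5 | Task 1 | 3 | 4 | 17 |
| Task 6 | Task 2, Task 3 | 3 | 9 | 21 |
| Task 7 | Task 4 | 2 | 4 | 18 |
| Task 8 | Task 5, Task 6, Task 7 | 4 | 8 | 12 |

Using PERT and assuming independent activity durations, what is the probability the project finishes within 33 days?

te_Task 1 = (4 + 4·7 + 16)/6 = 48/6 = 8; σ²_Task 1 = ((16−4)/6)² = 4.000
te_Task 2 = (6 + 4·9 + 18)/6 = 60/6 = 10; σ²_Task 2 = ((18−6)/6)² = 4.000
te_Task 3 = (2 + 4·6 + 10)/6 = 36/6 = 6; σ²_Task 3 = ((10−2)/6)² = 1.778
te_Task 4 = (11 + 4·14 + 23)/6 = 90/6 = 15; σ²_Task 4 = ((23−11)/6)² = 4.000
te_Task 5 = (3 + 4·4 + 17)/6 = 36/6 = 6; σ²_Task 5 = ((17−3)/6)² = 5.444
te_Task 6 = (3 + 4·9 + 21)/6 = 60/6 = 10; σ²_Task 6 = ((21−3)/6)² = 9.000
te_Task 7 = (2 + 4·4 + 18)/6 = 36/6 = 6; σ²_Task 7 = ((18−2)/6)² = 7.111
te_Task 8 = (4 + 4·8 + 12)/6 = 48/6 = 8; σ²_Task 8 = ((12−4)/6)² = 1.778

Forward pass:
ES_Task 1 = 0; EF_Task 1 = 8
ES_Task 2 = 0; EF_Task 2 = 10
ES_Task 3 = 0; EF_Task 3 = 6
ES_Task 4 = 6; EF_Task 4 = 6+15 = 21
ES_Task 5 = 8; EF_Task 5 = 8+6 = 14
ES_Task 6 = max(EF_Task 2=10, EF_Task 3=6) = 10; EF_Task 6 = 10+10 = 20
ES_Task 7 = 21; EF_Task 7 = 21+6 = 27
ES_Task 8 = max(EF_Task 5=14, EF_Task 6=20, EF_Task 7=27) = 27; EF_Task 8 = 27+8 = 35
Expected project duration μ = 35 days. Critical path: Task 3 → Task 4 → Task 7 → Task 8.

Variance along critical path = 1.778 + 4.000 + 7.111 + 1.778 = 14.667; σ = √14.667 = 3.830 days.
Z = (33 − 35) / 3.830 = -0.522
P(T ≤ 33) = Φ(-0.522) ≈ 0.301

0.301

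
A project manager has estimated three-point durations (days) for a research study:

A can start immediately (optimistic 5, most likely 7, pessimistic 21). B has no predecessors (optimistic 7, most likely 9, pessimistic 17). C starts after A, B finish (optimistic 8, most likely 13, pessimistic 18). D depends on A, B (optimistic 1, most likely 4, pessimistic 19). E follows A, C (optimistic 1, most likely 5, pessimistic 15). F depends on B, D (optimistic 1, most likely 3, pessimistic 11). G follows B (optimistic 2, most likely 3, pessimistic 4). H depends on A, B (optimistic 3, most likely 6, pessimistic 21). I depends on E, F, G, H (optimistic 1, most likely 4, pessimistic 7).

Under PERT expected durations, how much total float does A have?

te_A = (5 + 4·7 + 21)/6 = 54/6 = 9
te_B = (7 + 4·9 + 17)/6 = 60/6 = 10
te_C = (8 + 4·13 + 18)/6 = 78/6 = 13
te_D = (1 + 4·4 + 19)/6 = 36/6 = 6
te_E = (1 + 4·5 + 15)/6 = 36/6 = 6
te_F = (1 + 4·3 + 11)/6 = 24/6 = 4
te_G = (2 + 4·3 + 4)/6 = 18/6 = 3
te_H = (3 + 4·6 + 21)/6 = 48/6 = 8
te_I = (1 + 4·4 + 7)/6 = 24/6 = 4

Forward pass:
ES_A = 0; EF_A = 9
ES_B = 0; EF_B = 10
ES_C = max(EF_A=9, EF_B=10) = 10; EF_C = 10+13 = 23
ES_D = max(EF_A=9, EF_B=10) = 10; EF_D = 10+6 = 16
ES_E = max(EF_A=9, EF_C=23) = 23; EF_E = 23+6 = 29
ES_F = max(EF_B=10, EF_D=16) = 16; EF_F = 16+4 = 20
ES_G = 10; EF_G = 10+3 = 13
ES_H = max(EF_A=9, EF_B=10) = 10; EF_H = 10+8 = 18
ES_I = max(EF_E=29, EF_F=20, EF_G=13, EF_H=18) = 29; EF_I = 29+4 = 33
Expected project duration μ = 33 days. Critical path: B → C → E → I.

Backward pass:
LF_I = 33; LS_I = 33−4 = 29
LF_H = LS_I = 29; LS_H = 29−8 = 21
LF_G = LS_I = 29; LS_G = 29−3 = 26
LF_F = LS_I = 29; LS_F = 29−4 = 25
LF_E = LS_I = 29; LS_E = 29−6 = 23
LF_D = LS_F = 25; LS_D = 25−6 = 19
LF_C = LS_E = 23; LS_C = 23−13 = 10
LF_B = min(LS_C=10, LS_D=19, LS_F=25, LS_G=26, LS_H=21) = 10; LS_B = 10−10 = 0
LF_A = min(LS_C=10, LS_D=19, LS_E=23, LS_H=21) = 10; LS_A = 10−9 = 1
Slack_A = LS_A − ES_A = 1 − 0 = 1

1 days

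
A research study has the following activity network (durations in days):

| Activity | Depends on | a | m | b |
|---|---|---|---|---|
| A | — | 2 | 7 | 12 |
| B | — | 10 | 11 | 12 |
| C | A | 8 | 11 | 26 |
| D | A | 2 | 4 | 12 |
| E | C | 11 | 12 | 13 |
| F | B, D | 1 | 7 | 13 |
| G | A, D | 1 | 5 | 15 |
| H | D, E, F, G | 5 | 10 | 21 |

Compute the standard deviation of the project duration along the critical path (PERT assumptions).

4.36 days

te_A = (2 + 4·7 + 12)/6 = 42/6 = 7; σ²_A = ((12−2)/6)² = 2.778
te_B = (10 + 4·11 + 12)/6 = 66/6 = 11; σ²_B = ((12−10)/6)² = 0.111
te_C = (8 + 4·11 + 26)/6 = 78/6 = 13; σ²_C = ((26−8)/6)² = 9.000
te_D = (2 + 4·4 + 12)/6 = 30/6 = 5; σ²_D = ((12−2)/6)² = 2.778
te_E = (11 + 4·12 + 13)/6 = 72/6 = 12; σ²_E = ((13−11)/6)² = 0.111
te_F = (1 + 4·7 + 13)/6 = 42/6 = 7; σ²_F = ((13−1)/6)² = 4.000
te_G = (1 + 4·5 + 15)/6 = 36/6 = 6; σ²_G = ((15−1)/6)² = 5.444
te_H = (5 + 4·10 + 21)/6 = 66/6 = 11; σ²_H = ((21−5)/6)² = 7.111

Forward pass:
ES_A = 0; EF_A = 7
ES_B = 0; EF_B = 11
ES_C = 7; EF_C = 7+13 = 20
ES_D = 7; EF_D = 7+5 = 12
ES_E = 20; EF_E = 20+12 = 32
ES_F = max(EF_B=11, EF_D=12) = 12; EF_F = 12+7 = 19
ES_G = max(EF_A=7, EF_D=12) = 12; EF_G = 12+6 = 18
ES_H = max(EF_D=12, EF_E=32, EF_F=19, EF_G=18) = 32; EF_H = 32+11 = 43
Expected project duration μ = 43 days. Critical path: A → C → E → H.

Variance along critical path = 2.778 + 9.000 + 0.111 + 7.111 = 19.000
σ = √19.000 = 4.359 days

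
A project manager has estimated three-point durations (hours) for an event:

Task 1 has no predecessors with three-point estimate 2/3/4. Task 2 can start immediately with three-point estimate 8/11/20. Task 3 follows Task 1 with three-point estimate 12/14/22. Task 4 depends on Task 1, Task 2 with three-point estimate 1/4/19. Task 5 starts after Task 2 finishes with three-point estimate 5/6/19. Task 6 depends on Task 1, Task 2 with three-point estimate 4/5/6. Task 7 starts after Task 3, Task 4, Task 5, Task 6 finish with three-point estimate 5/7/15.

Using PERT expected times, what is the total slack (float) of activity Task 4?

2 hours

te_Task 1 = (2 + 4·3 + 4)/6 = 18/6 = 3
te_Task 2 = (8 + 4·11 + 20)/6 = 72/6 = 12
te_Task 3 = (12 + 4·14 + 22)/6 = 90/6 = 15
te_Task 4 = (1 + 4·4 + 19)/6 = 36/6 = 6
te_Task 5 = (5 + 4·6 + 19)/6 = 48/6 = 8
te_Task 6 = (4 + 4·5 + 6)/6 = 30/6 = 5
te_Task 7 = (5 + 4·7 + 15)/6 = 48/6 = 8

Forward pass:
ES_Task 1 = 0; EF_Task 1 = 3
ES_Task 2 = 0; EF_Task 2 = 12
ES_Task 3 = 3; EF_Task 3 = 3+15 = 18
ES_Task 4 = max(EF_Task 1=3, EF_Task 2=12) = 12; EF_Task 4 = 12+6 = 18
ES_Task 5 = 12; EF_Task 5 = 12+8 = 20
ES_Task 6 = max(EF_Task 1=3, EF_Task 2=12) = 12; EF_Task 6 = 12+5 = 17
ES_Task 7 = max(EF_Task 3=18, EF_Task 4=18, EF_Task 5=20, EF_Task 6=17) = 20; EF_Task 7 = 20+8 = 28
Expected project duration μ = 28 hours. Critical path: Task 2 → Task 5 → Task 7.

Backward pass:
LF_Task 7 = 28; LS_Task 7 = 28−8 = 20
LF_Task 6 = LS_Task 7 = 20; LS_Task 6 = 20−5 = 15
LF_Task 5 = LS_Task 7 = 20; LS_Task 5 = 20−8 = 12
LF_Task 4 = LS_Task 7 = 20; LS_Task 4 = 20−6 = 14
LF_Task 3 = LS_Task 7 = 20; LS_Task 3 = 20−15 = 5
LF_Task 2 = min(LS_Task 4=14, LS_Task 5=12, LS_Task 6=15) = 12; LS_Task 2 = 12−12 = 0
LF_Task 1 = min(LS_Task 3=5, LS_Task 4=14, LS_Task 6=15) = 5; LS_Task 1 = 5−3 = 2
Slack_Task 4 = LS_Task 4 − ES_Task 4 = 14 − 12 = 2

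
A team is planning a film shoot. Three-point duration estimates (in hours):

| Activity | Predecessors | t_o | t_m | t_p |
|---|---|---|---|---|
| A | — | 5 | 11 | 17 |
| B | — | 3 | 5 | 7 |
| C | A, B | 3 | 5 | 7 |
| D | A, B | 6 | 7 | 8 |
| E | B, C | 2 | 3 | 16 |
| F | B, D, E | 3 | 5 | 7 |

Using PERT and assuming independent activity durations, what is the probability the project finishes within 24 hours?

0.267

te_A = (5 + 4·11 + 17)/6 = 66/6 = 11; σ²_A = ((17−5)/6)² = 4.000
te_B = (3 + 4·5 + 7)/6 = 30/6 = 5; σ²_B = ((7−3)/6)² = 0.444
te_C = (3 + 4·5 + 7)/6 = 30/6 = 5; σ²_C = ((7−3)/6)² = 0.444
te_D = (6 + 4·7 + 8)/6 = 42/6 = 7; σ²_D = ((8−6)/6)² = 0.111
te_E = (2 + 4·3 + 16)/6 = 30/6 = 5; σ²_E = ((16−2)/6)² = 5.444
te_F = (3 + 4·5 + 7)/6 = 30/6 = 5; σ²_F = ((7−3)/6)² = 0.444

Forward pass:
ES_A = 0; EF_A = 11
ES_B = 0; EF_B = 5
ES_C = max(EF_A=11, EF_B=5) = 11; EF_C = 11+5 = 16
ES_D = max(EF_A=11, EF_B=5) = 11; EF_D = 11+7 = 18
ES_E = max(EF_B=5, EF_C=16) = 16; EF_E = 16+5 = 21
ES_F = max(EF_B=5, EF_D=18, EF_E=21) = 21; EF_F = 21+5 = 26
Expected project duration μ = 26 hours. Critical path: A → C → E → F.

Variance along critical path = 4.000 + 0.444 + 5.444 + 0.444 = 10.333; σ = √10.333 = 3.215 hours.
Z = (24 − 26) / 3.215 = -0.622
P(T ≤ 24) = Φ(-0.622) ≈ 0.267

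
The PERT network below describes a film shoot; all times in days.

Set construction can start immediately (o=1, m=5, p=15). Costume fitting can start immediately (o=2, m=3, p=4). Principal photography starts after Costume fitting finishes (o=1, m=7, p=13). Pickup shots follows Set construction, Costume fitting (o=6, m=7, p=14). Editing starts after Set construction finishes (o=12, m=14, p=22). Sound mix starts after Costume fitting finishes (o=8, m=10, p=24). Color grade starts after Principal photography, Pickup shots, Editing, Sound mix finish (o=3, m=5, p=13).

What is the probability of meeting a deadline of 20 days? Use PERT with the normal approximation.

te_Set construction = (1 + 4·5 + 15)/6 = 36/6 = 6; σ²_Set construction = ((15−1)/6)² = 5.444
te_Costume fitting = (2 + 4·3 + 4)/6 = 18/6 = 3; σ²_Costume fitting = ((4−2)/6)² = 0.111
te_Principal photography = (1 + 4·7 + 13)/6 = 42/6 = 7; σ²_Principal photography = ((13−1)/6)² = 4.000
te_Pickup shots = (6 + 4·7 + 14)/6 = 48/6 = 8; σ²_Pickup shots = ((14−6)/6)² = 1.778
te_Editing = (12 + 4·14 + 22)/6 = 90/6 = 15; σ²_Editing = ((22−12)/6)² = 2.778
te_Sound mix = (8 + 4·10 + 24)/6 = 72/6 = 12; σ²_Sound mix = ((24−8)/6)² = 7.111
te_Color grade = (3 + 4·5 + 13)/6 = 36/6 = 6; σ²_Color grade = ((13−3)/6)² = 2.778

Forward pass:
ES_Set construction = 0; EF_Set construction = 6
ES_Costume fitting = 0; EF_Costume fitting = 3
ES_Principal photography = 3; EF_Principal photography = 3+7 = 10
ES_Pickup shots = max(EF_Set construction=6, EF_Costume fitting=3) = 6; EF_Pickup shots = 6+8 = 14
ES_Editing = 6; EF_Editing = 6+15 = 21
ES_Sound mix = 3; EF_Sound mix = 3+12 = 15
ES_Color grade = max(EF_Principal photography=10, EF_Pickup shots=14, EF_Editing=21, EF_Sound mix=15) = 21; EF_Color grade = 21+6 = 27
Expected project duration μ = 27 days. Critical path: Set construction → Editing → Color grade.

Variance along critical path = 5.444 + 2.778 + 2.778 = 11.000; σ = √11.000 = 3.317 days.
Z = (20 − 27) / 3.317 = -2.111
P(T ≤ 20) = Φ(-2.111) ≈ 0.017

0.017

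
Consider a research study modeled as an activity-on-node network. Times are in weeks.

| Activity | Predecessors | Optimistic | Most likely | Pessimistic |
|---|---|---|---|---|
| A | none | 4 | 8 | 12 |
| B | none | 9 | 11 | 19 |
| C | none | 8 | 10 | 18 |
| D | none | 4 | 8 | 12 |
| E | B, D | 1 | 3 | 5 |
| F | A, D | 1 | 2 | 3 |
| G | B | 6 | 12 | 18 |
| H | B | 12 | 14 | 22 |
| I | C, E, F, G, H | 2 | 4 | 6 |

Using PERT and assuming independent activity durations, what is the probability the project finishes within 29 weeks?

te_A = (4 + 4·8 + 12)/6 = 48/6 = 8; σ²_A = ((12−4)/6)² = 1.778
te_B = (9 + 4·11 + 19)/6 = 72/6 = 12; σ²_B = ((19−9)/6)² = 2.778
te_C = (8 + 4·10 + 18)/6 = 66/6 = 11; σ²_C = ((18−8)/6)² = 2.778
te_D = (4 + 4·8 + 12)/6 = 48/6 = 8; σ²_D = ((12−4)/6)² = 1.778
te_E = (1 + 4·3 + 5)/6 = 18/6 = 3; σ²_E = ((5−1)/6)² = 0.444
te_F = (1 + 4·2 + 3)/6 = 12/6 = 2; σ²_F = ((3−1)/6)² = 0.111
te_G = (6 + 4·12 + 18)/6 = 72/6 = 12; σ²_G = ((18−6)/6)² = 4.000
te_H = (12 + 4·14 + 22)/6 = 90/6 = 15; σ²_H = ((22−12)/6)² = 2.778
te_I = (2 + 4·4 + 6)/6 = 24/6 = 4; σ²_I = ((6−2)/6)² = 0.444

Forward pass:
ES_A = 0; EF_A = 8
ES_B = 0; EF_B = 12
ES_C = 0; EF_C = 11
ES_D = 0; EF_D = 8
ES_E = max(EF_B=12, EF_D=8) = 12; EF_E = 12+3 = 15
ES_F = max(EF_A=8, EF_D=8) = 8; EF_F = 8+2 = 10
ES_G = 12; EF_G = 12+12 = 24
ES_H = 12; EF_H = 12+15 = 27
ES_I = max(EF_C=11, EF_E=15, EF_F=10, EF_G=24, EF_H=27) = 27; EF_I = 27+4 = 31
Expected project duration μ = 31 weeks. Critical path: B → H → I.

Variance along critical path = 2.778 + 2.778 + 0.444 = 6.000; σ = √6.000 = 2.449 weeks.
Z = (29 − 31) / 2.449 = -0.816
P(T ≤ 29) = Φ(-0.816) ≈ 0.207

0.207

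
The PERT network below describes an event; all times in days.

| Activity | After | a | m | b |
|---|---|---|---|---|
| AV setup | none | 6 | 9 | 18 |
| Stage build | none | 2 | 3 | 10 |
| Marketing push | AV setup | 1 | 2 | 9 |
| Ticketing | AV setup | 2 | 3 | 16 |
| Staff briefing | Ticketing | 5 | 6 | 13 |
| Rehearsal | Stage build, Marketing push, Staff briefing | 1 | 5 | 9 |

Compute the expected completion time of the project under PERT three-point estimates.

te_AV setup = (6 + 4·9 + 18)/6 = 60/6 = 10
te_Stage build = (2 + 4·3 + 10)/6 = 24/6 = 4
te_Marketing push = (1 + 4·2 + 9)/6 = 18/6 = 3
te_Ticketing = (2 + 4·3 + 16)/6 = 30/6 = 5
te_Staff briefing = (5 + 4·6 + 13)/6 = 42/6 = 7
te_Rehearsal = (1 + 4·5 + 9)/6 = 30/6 = 5

Forward pass:
ES_AV setup = 0; EF_AV setup = 10
ES_Stage build = 0; EF_Stage build = 4
ES_Marketing push = 10; EF_Marketing push = 10+3 = 13
ES_Ticketing = 10; EF_Ticketing = 10+5 = 15
ES_Staff briefing = 15; EF_Staff briefing = 15+7 = 22
ES_Rehearsal = max(EF_Stage build=4, EF_Marketing push=13, EF_Staff briefing=22) = 22; EF_Rehearsal = 22+5 = 27
Expected project duration μ = 27 days. Critical path: AV setup → Ticketing → Staff briefing → Rehearsal.

27 days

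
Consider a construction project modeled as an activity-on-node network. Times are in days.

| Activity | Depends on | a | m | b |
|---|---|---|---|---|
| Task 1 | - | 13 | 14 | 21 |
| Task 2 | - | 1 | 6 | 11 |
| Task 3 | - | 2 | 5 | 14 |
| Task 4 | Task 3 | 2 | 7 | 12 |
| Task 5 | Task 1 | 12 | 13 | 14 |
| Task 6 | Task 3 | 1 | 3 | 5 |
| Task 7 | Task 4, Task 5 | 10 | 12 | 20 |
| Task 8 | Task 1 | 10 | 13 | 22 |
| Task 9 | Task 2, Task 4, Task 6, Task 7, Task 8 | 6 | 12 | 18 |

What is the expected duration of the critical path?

53 days

te_Task 1 = (13 + 4·14 + 21)/6 = 90/6 = 15
te_Task 2 = (1 + 4·6 + 11)/6 = 36/6 = 6
te_Task 3 = (2 + 4·5 + 14)/6 = 36/6 = 6
te_Task 4 = (2 + 4·7 + 12)/6 = 42/6 = 7
te_Task 5 = (12 + 4·13 + 14)/6 = 78/6 = 13
te_Task 6 = (1 + 4·3 + 5)/6 = 18/6 = 3
te_Task 7 = (10 + 4·12 + 20)/6 = 78/6 = 13
te_Task 8 = (10 + 4·13 + 22)/6 = 84/6 = 14
te_Task 9 = (6 + 4·12 + 18)/6 = 72/6 = 12

Forward pass:
ES_Task 1 = 0; EF_Task 1 = 15
ES_Task 2 = 0; EF_Task 2 = 6
ES_Task 3 = 0; EF_Task 3 = 6
ES_Task 4 = 6; EF_Task 4 = 6+7 = 13
ES_Task 5 = 15; EF_Task 5 = 15+13 = 28
ES_Task 6 = 6; EF_Task 6 = 6+3 = 9
ES_Task 7 = max(EF_Task 4=13, EF_Task 5=28) = 28; EF_Task 7 = 28+13 = 41
ES_Task 8 = 15; EF_Task 8 = 15+14 = 29
ES_Task 9 = max(EF_Task 2=6, EF_Task 4=13, EF_Task 6=9, EF_Task 7=41, EF_Task 8=29) = 41; EF_Task 9 = 41+12 = 53
Expected project duration μ = 53 days. Critical path: Task 1 → Task 5 → Task 7 → Task 9.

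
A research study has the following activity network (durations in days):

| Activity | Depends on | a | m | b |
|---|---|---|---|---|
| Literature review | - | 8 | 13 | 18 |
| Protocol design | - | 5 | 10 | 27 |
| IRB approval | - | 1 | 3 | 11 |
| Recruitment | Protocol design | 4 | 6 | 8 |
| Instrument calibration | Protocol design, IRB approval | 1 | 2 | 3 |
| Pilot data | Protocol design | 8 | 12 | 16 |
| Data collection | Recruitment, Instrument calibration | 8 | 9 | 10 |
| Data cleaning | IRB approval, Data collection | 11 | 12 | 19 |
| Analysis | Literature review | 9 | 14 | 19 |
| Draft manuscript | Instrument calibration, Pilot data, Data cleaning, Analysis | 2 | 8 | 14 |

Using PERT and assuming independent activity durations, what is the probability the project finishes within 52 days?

te_Literature review = (8 + 4·13 + 18)/6 = 78/6 = 13; σ²_Literature review = ((18−8)/6)² = 2.778
te_Protocol design = (5 + 4·10 + 27)/6 = 72/6 = 12; σ²_Protocol design = ((27−5)/6)² = 13.444
te_IRB approval = (1 + 4·3 + 11)/6 = 24/6 = 4; σ²_IRB approval = ((11−1)/6)² = 2.778
te_Recruitment = (4 + 4·6 + 8)/6 = 36/6 = 6; σ²_Recruitment = ((8−4)/6)² = 0.444
te_Instrument calibration = (1 + 4·2 + 3)/6 = 12/6 = 2; σ²_Instrument calibration = ((3−1)/6)² = 0.111
te_Pilot data = (8 + 4·12 + 16)/6 = 72/6 = 12; σ²_Pilot data = ((16−8)/6)² = 1.778
te_Data collection = (8 + 4·9 + 10)/6 = 54/6 = 9; σ²_Data collection = ((10−8)/6)² = 0.111
te_Data cleaning = (11 + 4·12 + 19)/6 = 78/6 = 13; σ²_Data cleaning = ((19−11)/6)² = 1.778
te_Analysis = (9 + 4·14 + 19)/6 = 84/6 = 14; σ²_Analysis = ((19−9)/6)² = 2.778
te_Draft manuscript = (2 + 4·8 + 14)/6 = 48/6 = 8; σ²_Draft manuscript = ((14−2)/6)² = 4.000

Forward pass:
ES_Literature review = 0; EF_Literature review = 13
ES_Protocol design = 0; EF_Protocol design = 12
ES_IRB approval = 0; EF_IRB approval = 4
ES_Recruitment = 12; EF_Recruitment = 12+6 = 18
ES_Instrument calibration = max(EF_Protocol design=12, EF_IRB approval=4) = 12; EF_Instrument calibration = 12+2 = 14
ES_Pilot data = 12; EF_Pilot data = 12+12 = 24
ES_Data collection = max(EF_Recruitment=18, EF_Instrument calibration=14) = 18; EF_Data collection = 18+9 = 27
ES_Data cleaning = max(EF_IRB approval=4, EF_Data collection=27) = 27; EF_Data cleaning = 27+13 = 40
ES_Analysis = 13; EF_Analysis = 13+14 = 27
ES_Draft manuscript = max(EF_Instrument calibration=14, EF_Pilot data=24, EF_Data cleaning=40, EF_Analysis=27) = 40; EF_Draft manuscript = 40+8 = 48
Expected project duration μ = 48 days. Critical path: Protocol design → Recruitment → Data collection → Data cleaning → Draft manuscript.

Variance along critical path = 13.444 + 0.444 + 0.111 + 1.778 + 4.000 = 19.778; σ = √19.778 = 4.447 days.
Z = (52 − 48) / 4.447 = 0.899
P(T ≤ 52) = Φ(0.899) ≈ 0.816

0.816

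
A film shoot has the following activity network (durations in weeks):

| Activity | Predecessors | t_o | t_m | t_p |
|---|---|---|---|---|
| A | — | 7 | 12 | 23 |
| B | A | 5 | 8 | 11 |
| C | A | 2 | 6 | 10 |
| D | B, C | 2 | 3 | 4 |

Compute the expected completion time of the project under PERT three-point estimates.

te_A = (7 + 4·12 + 23)/6 = 78/6 = 13
te_B = (5 + 4·8 + 11)/6 = 48/6 = 8
te_C = (2 + 4·6 + 10)/6 = 36/6 = 6
te_D = (2 + 4·3 + 4)/6 = 18/6 = 3

Forward pass:
ES_A = 0; EF_A = 13
ES_B = 13; EF_B = 13+8 = 21
ES_C = 13; EF_C = 13+6 = 19
ES_D = max(EF_B=21, EF_C=19) = 21; EF_D = 21+3 = 24
Expected project duration μ = 24 weeks. Critical path: A → B → D.

24 weeks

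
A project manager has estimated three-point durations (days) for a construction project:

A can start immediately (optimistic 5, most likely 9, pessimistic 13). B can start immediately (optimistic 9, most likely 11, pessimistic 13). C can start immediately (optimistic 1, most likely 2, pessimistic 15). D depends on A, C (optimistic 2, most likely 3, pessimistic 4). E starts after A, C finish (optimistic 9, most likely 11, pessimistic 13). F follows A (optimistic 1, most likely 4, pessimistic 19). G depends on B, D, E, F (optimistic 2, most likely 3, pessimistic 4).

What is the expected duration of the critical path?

23 days

te_A = (5 + 4·9 + 13)/6 = 54/6 = 9
te_B = (9 + 4·11 + 13)/6 = 66/6 = 11
te_C = (1 + 4·2 + 15)/6 = 24/6 = 4
te_D = (2 + 4·3 + 4)/6 = 18/6 = 3
te_E = (9 + 4·11 + 13)/6 = 66/6 = 11
te_F = (1 + 4·4 + 19)/6 = 36/6 = 6
te_G = (2 + 4·3 + 4)/6 = 18/6 = 3

Forward pass:
ES_A = 0; EF_A = 9
ES_B = 0; EF_B = 11
ES_C = 0; EF_C = 4
ES_D = max(EF_A=9, EF_C=4) = 9; EF_D = 9+3 = 12
ES_E = max(EF_A=9, EF_C=4) = 9; EF_E = 9+11 = 20
ES_F = 9; EF_F = 9+6 = 15
ES_G = max(EF_B=11, EF_D=12, EF_E=20, EF_F=15) = 20; EF_G = 20+3 = 23
Expected project duration μ = 23 days. Critical path: A → E → G.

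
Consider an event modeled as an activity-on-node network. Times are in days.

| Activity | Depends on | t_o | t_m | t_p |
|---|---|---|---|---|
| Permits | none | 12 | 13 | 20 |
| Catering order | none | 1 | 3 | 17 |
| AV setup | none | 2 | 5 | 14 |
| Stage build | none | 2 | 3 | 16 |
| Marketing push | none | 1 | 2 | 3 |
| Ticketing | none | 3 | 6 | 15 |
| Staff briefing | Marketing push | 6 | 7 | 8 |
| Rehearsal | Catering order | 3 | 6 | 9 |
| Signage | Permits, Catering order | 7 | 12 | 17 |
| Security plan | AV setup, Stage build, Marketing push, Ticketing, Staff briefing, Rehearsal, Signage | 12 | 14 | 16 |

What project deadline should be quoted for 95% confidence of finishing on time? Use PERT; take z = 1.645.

43.7 days

te_Permits = (12 + 4·13 + 20)/6 = 84/6 = 14; σ²_Permits = ((20−12)/6)² = 1.778
te_Catering order = (1 + 4·3 + 17)/6 = 30/6 = 5; σ²_Catering order = ((17−1)/6)² = 7.111
te_AV setup = (2 + 4·5 + 14)/6 = 36/6 = 6; σ²_AV setup = ((14−2)/6)² = 4.000
te_Stage build = (2 + 4·3 + 16)/6 = 30/6 = 5; σ²_Stage build = ((16−2)/6)² = 5.444
te_Marketing push = (1 + 4·2 + 3)/6 = 12/6 = 2; σ²_Marketing push = ((3−1)/6)² = 0.111
te_Ticketing = (3 + 4·6 + 15)/6 = 42/6 = 7; σ²_Ticketing = ((15−3)/6)² = 4.000
te_Staff briefing = (6 + 4·7 + 8)/6 = 42/6 = 7; σ²_Staff briefing = ((8−6)/6)² = 0.111
te_Rehearsal = (3 + 4·6 + 9)/6 = 36/6 = 6; σ²_Rehearsal = ((9−3)/6)² = 1.000
te_Signage = (7 + 4·12 + 17)/6 = 72/6 = 12; σ²_Signage = ((17−7)/6)² = 2.778
te_Security plan = (12 + 4·14 + 16)/6 = 84/6 = 14; σ²_Security plan = ((16−12)/6)² = 0.444

Forward pass:
ES_Permits = 0; EF_Permits = 14
ES_Catering order = 0; EF_Catering order = 5
ES_AV setup = 0; EF_AV setup = 6
ES_Stage build = 0; EF_Stage build = 5
ES_Marketing push = 0; EF_Marketing push = 2
ES_Ticketing = 0; EF_Ticketing = 7
ES_Staff briefing = 2; EF_Staff briefing = 2+7 = 9
ES_Rehearsal = 5; EF_Rehearsal = 5+6 = 11
ES_Signage = max(EF_Permits=14, EF_Catering order=5) = 14; EF_Signage = 14+12 = 26
ES_Security plan = max(EF_AV setup=6, EF_Stage build=5, EF_Marketing push=2, EF_Ticketing=7, EF_Staff briefing=9, EF_Rehearsal=11, EF_Signage=26) = 26; EF_Security plan = 26+14 = 40
Expected project duration μ = 40 days. Critical path: Permits → Signage → Security plan.

Variance along critical path = 1.778 + 2.778 + 0.444 = 5.000; σ = 2.236 days.
D = μ + z·σ = 40 + 1.645·2.236 = 43.7 days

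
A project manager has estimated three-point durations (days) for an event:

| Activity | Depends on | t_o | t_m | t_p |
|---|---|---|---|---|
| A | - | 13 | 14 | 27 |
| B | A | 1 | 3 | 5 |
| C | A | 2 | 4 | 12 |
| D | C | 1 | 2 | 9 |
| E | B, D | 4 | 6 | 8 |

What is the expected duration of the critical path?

30 days

te_A = (13 + 4·14 + 27)/6 = 96/6 = 16
te_B = (1 + 4·3 + 5)/6 = 18/6 = 3
te_C = (2 + 4·4 + 12)/6 = 30/6 = 5
te_D = (1 + 4·2 + 9)/6 = 18/6 = 3
te_E = (4 + 4·6 + 8)/6 = 36/6 = 6

Forward pass:
ES_A = 0; EF_A = 16
ES_B = 16; EF_B = 16+3 = 19
ES_C = 16; EF_C = 16+5 = 21
ES_D = 21; EF_D = 21+3 = 24
ES_E = max(EF_B=19, EF_D=24) = 24; EF_E = 24+6 = 30
Expected project duration μ = 30 days. Critical path: A → C → D → E.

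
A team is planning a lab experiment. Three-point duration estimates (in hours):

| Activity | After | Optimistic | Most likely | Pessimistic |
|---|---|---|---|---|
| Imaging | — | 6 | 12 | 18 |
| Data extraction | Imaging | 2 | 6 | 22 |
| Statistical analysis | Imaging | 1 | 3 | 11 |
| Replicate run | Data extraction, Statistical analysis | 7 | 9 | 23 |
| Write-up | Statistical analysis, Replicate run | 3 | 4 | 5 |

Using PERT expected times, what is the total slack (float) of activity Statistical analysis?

te_Imaging = (6 + 4·12 + 18)/6 = 72/6 = 12
te_Data extraction = (2 + 4·6 + 22)/6 = 48/6 = 8
te_Statistical analysis = (1 + 4·3 + 11)/6 = 24/6 = 4
te_Replicate run = (7 + 4·9 + 23)/6 = 66/6 = 11
te_Write-up = (3 + 4·4 + 5)/6 = 24/6 = 4

Forward pass:
ES_Imaging = 0; EF_Imaging = 12
ES_Data extraction = 12; EF_Data extraction = 12+8 = 20
ES_Statistical analysis = 12; EF_Statistical analysis = 12+4 = 16
ES_Replicate run = max(EF_Data extraction=20, EF_Statistical analysis=16) = 20; EF_Replicate run = 20+11 = 31
ES_Write-up = max(EF_Statistical analysis=16, EF_Replicate run=31) = 31; EF_Write-up = 31+4 = 35
Expected project duration μ = 35 hours. Critical path: Imaging → Data extraction → Replicate run → Write-up.

Backward pass:
LF_Write-up = 35; LS_Write-up = 35−4 = 31
LF_Replicate run = LS_Write-up = 31; LS_Replicate run = 31−11 = 20
LF_Statistical analysis = min(LS_Replicate run=20, LS_Write-up=31) = 20; LS_Statistical analysis = 20−4 = 16
LF_Data extraction = LS_Replicate run = 20; LS_Data extraction = 20−8 = 12
LF_Imaging = min(LS_Data extraction=12, LS_Statistical analysis=16) = 12; LS_Imaging = 12−12 = 0
Slack_Statistical analysis = LS_Statistical analysis − ES_Statistical analysis = 16 − 12 = 4

4 hours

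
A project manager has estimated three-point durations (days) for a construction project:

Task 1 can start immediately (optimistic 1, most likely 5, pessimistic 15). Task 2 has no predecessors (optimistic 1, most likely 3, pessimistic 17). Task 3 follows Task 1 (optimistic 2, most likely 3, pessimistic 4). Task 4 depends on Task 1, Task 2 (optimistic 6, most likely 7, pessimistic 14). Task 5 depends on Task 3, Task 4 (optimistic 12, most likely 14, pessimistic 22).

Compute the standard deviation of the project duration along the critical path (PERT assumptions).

3.16 days

te_Task 1 = (1 + 4·5 + 15)/6 = 36/6 = 6; σ²_Task 1 = ((15−1)/6)² = 5.444
te_Task 2 = (1 + 4·3 + 17)/6 = 30/6 = 5; σ²_Task 2 = ((17−1)/6)² = 7.111
te_Task 3 = (2 + 4·3 + 4)/6 = 18/6 = 3; σ²_Task 3 = ((4−2)/6)² = 0.111
te_Task 4 = (6 + 4·7 + 14)/6 = 48/6 = 8; σ²_Task 4 = ((14−6)/6)² = 1.778
te_Task 5 = (12 + 4·14 + 22)/6 = 90/6 = 15; σ²_Task 5 = ((22−12)/6)² = 2.778

Forward pass:
ES_Task 1 = 0; EF_Task 1 = 6
ES_Task 2 = 0; EF_Task 2 = 5
ES_Task 3 = 6; EF_Task 3 = 6+3 = 9
ES_Task 4 = max(EF_Task 1=6, EF_Task 2=5) = 6; EF_Task 4 = 6+8 = 14
ES_Task 5 = max(EF_Task 3=9, EF_Task 4=14) = 14; EF_Task 5 = 14+15 = 29
Expected project duration μ = 29 days. Critical path: Task 1 → Task 4 → Task 5.

Variance along critical path = 5.444 + 1.778 + 2.778 = 10.000
σ = √10.000 = 3.162 days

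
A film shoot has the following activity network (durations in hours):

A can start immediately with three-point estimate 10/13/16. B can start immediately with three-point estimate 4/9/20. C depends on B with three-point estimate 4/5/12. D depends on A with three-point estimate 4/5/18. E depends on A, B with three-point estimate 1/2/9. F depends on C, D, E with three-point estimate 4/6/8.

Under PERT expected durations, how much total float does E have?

4 hours

te_A = (10 + 4·13 + 16)/6 = 78/6 = 13
te_B = (4 + 4·9 + 20)/6 = 60/6 = 10
te_C = (4 + 4·5 + 12)/6 = 36/6 = 6
te_D = (4 + 4·5 + 18)/6 = 42/6 = 7
te_E = (1 + 4·2 + 9)/6 = 18/6 = 3
te_F = (4 + 4·6 + 8)/6 = 36/6 = 6

Forward pass:
ES_A = 0; EF_A = 13
ES_B = 0; EF_B = 10
ES_C = 10; EF_C = 10+6 = 16
ES_D = 13; EF_D = 13+7 = 20
ES_E = max(EF_A=13, EF_B=10) = 13; EF_E = 13+3 = 16
ES_F = max(EF_C=16, EF_D=20, EF_E=16) = 20; EF_F = 20+6 = 26
Expected project duration μ = 26 hours. Critical path: A → D → F.

Backward pass:
LF_F = 26; LS_F = 26−6 = 20
LF_E = LS_F = 20; LS_E = 20−3 = 17
LF_D = LS_F = 20; LS_D = 20−7 = 13
LF_C = LS_F = 20; LS_C = 20−6 = 14
LF_B = min(LS_C=14, LS_E=17) = 14; LS_B = 14−10 = 4
LF_A = min(LS_D=13, LS_E=17) = 13; LS_A = 13−13 = 0
Slack_E = LS_E − ES_E = 17 − 13 = 4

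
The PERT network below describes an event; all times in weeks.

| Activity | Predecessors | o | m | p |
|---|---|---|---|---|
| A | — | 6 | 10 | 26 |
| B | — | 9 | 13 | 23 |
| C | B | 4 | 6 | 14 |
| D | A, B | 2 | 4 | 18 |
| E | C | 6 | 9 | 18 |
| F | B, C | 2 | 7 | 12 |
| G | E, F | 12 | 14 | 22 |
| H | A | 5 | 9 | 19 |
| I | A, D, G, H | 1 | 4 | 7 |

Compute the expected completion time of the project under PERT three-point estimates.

50 weeks

te_A = (6 + 4·10 + 26)/6 = 72/6 = 12
te_B = (9 + 4·13 + 23)/6 = 84/6 = 14
te_C = (4 + 4·6 + 14)/6 = 42/6 = 7
te_D = (2 + 4·4 + 18)/6 = 36/6 = 6
te_E = (6 + 4·9 + 18)/6 = 60/6 = 10
te_F = (2 + 4·7 + 12)/6 = 42/6 = 7
te_G = (12 + 4·14 + 22)/6 = 90/6 = 15
te_H = (5 + 4·9 + 19)/6 = 60/6 = 10
te_I = (1 + 4·4 + 7)/6 = 24/6 = 4

Forward pass:
ES_A = 0; EF_A = 12
ES_B = 0; EF_B = 14
ES_C = 14; EF_C = 14+7 = 21
ES_D = max(EF_A=12, EF_B=14) = 14; EF_D = 14+6 = 20
ES_E = 21; EF_E = 21+10 = 31
ES_F = max(EF_B=14, EF_C=21) = 21; EF_F = 21+7 = 28
ES_G = max(EF_E=31, EF_F=28) = 31; EF_G = 31+15 = 46
ES_H = 12; EF_H = 12+10 = 22
ES_I = max(EF_A=12, EF_D=20, EF_G=46, EF_H=22) = 46; EF_I = 46+4 = 50
Expected project duration μ = 50 weeks. Critical path: B → C → E → G → I.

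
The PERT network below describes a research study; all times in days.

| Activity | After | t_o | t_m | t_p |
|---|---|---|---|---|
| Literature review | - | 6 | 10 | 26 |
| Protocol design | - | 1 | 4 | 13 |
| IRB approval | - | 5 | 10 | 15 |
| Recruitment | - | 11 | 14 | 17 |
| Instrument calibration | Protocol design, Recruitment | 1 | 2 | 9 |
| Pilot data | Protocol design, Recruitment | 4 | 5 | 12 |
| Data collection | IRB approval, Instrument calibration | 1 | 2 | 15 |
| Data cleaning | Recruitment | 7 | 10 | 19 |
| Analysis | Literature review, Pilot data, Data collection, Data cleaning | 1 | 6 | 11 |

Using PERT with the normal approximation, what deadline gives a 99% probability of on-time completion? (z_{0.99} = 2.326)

te_Literature review = (6 + 4·10 + 26)/6 = 72/6 = 12; σ²_Literature review = ((26−6)/6)² = 11.111
te_Protocol design = (1 + 4·4 + 13)/6 = 30/6 = 5; σ²_Protocol design = ((13−1)/6)² = 4.000
te_IRB approval = (5 + 4·10 + 15)/6 = 60/6 = 10; σ²_IRB approval = ((15−5)/6)² = 2.778
te_Recruitment = (11 + 4·14 + 17)/6 = 84/6 = 14; σ²_Recruitment = ((17−11)/6)² = 1.000
te_Instrument calibration = (1 + 4·2 + 9)/6 = 18/6 = 3; σ²_Instrument calibration = ((9−1)/6)² = 1.778
te_Pilot data = (4 + 4·5 + 12)/6 = 36/6 = 6; σ²_Pilot data = ((12−4)/6)² = 1.778
te_Data collection = (1 + 4·2 + 15)/6 = 24/6 = 4; σ²_Data collection = ((15−1)/6)² = 5.444
te_Data cleaning = (7 + 4·10 + 19)/6 = 66/6 = 11; σ²_Data cleaning = ((19−7)/6)² = 4.000
te_Analysis = (1 + 4·6 + 11)/6 = 36/6 = 6; σ²_Analysis = ((11−1)/6)² = 2.778

Forward pass:
ES_Literature review = 0; EF_Literature review = 12
ES_Protocol design = 0; EF_Protocol design = 5
ES_IRB approval = 0; EF_IRB approval = 10
ES_Recruitment = 0; EF_Recruitment = 14
ES_Instrument calibration = max(EF_Protocol design=5, EF_Recruitment=14) = 14; EF_Instrument calibration = 14+3 = 17
ES_Pilot data = max(EF_Protocol design=5, EF_Recruitment=14) = 14; EF_Pilot data = 14+6 = 20
ES_Data collection = max(EF_IRB approval=10, EF_Instrument calibration=17) = 17; EF_Data collection = 17+4 = 21
ES_Data cleaning = 14; EF_Data cleaning = 14+11 = 25
ES_Analysis = max(EF_Literature review=12, EF_Pilot data=20, EF_Data collection=21, EF_Data cleaning=25) = 25; EF_Analysis = 25+6 = 31
Expected project duration μ = 31 days. Critical path: Recruitment → Data cleaning → Analysis.

Variance along critical path = 1.000 + 4.000 + 2.778 = 7.778; σ = 2.789 days.
D = μ + z·σ = 31 + 2.326·2.789 = 37.5 days

37.5 days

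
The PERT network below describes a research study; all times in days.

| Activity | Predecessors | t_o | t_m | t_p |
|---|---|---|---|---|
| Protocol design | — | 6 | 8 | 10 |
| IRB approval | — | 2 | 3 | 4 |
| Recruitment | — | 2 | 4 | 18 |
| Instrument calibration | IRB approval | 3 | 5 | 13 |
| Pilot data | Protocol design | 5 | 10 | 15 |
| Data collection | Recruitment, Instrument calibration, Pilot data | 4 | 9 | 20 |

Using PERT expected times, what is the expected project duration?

te_Protocol design = (6 + 4·8 + 10)/6 = 48/6 = 8
te_IRB approval = (2 + 4·3 + 4)/6 = 18/6 = 3
te_Recruitment = (2 + 4·4 + 18)/6 = 36/6 = 6
te_Instrument calibration = (3 + 4·5 + 13)/6 = 36/6 = 6
te_Pilot data = (5 + 4·10 + 15)/6 = 60/6 = 10
te_Data collection = (4 + 4·9 + 20)/6 = 60/6 = 10

Forward pass:
ES_Protocol design = 0; EF_Protocol design = 8
ES_IRB approval = 0; EF_IRB approval = 3
ES_Recruitment = 0; EF_Recruitment = 6
ES_Instrument calibration = 3; EF_Instrument calibration = 3+6 = 9
ES_Pilot data = 8; EF_Pilot data = 8+10 = 18
ES_Data collection = max(EF_Recruitment=6, EF_Instrument calibration=9, EF_Pilot data=18) = 18; EF_Data collection = 18+10 = 28
Expected project duration μ = 28 days. Critical path: Protocol design → Pilot data → Data collection.

28 days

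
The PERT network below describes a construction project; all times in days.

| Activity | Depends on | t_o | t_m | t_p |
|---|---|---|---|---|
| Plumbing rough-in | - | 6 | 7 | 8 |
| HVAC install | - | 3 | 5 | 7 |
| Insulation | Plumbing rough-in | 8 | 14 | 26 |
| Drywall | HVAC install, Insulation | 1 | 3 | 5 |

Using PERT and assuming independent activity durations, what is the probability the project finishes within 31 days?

0.974

te_Plumbing rough-in = (6 + 4·7 + 8)/6 = 42/6 = 7; σ²_Plumbing rough-in = ((8−6)/6)² = 0.111
te_HVAC install = (3 + 4·5 + 7)/6 = 30/6 = 5; σ²_HVAC install = ((7−3)/6)² = 0.444
te_Insulation = (8 + 4·14 + 26)/6 = 90/6 = 15; σ²_Insulation = ((26−8)/6)² = 9.000
te_Drywall = (1 + 4·3 + 5)/6 = 18/6 = 3; σ²_Drywall = ((5−1)/6)² = 0.444

Forward pass:
ES_Plumbing rough-in = 0; EF_Plumbing rough-in = 7
ES_HVAC install = 0; EF_HVAC install = 5
ES_Insulation = 7; EF_Insulation = 7+15 = 22
ES_Drywall = max(EF_HVAC install=5, EF_Insulation=22) = 22; EF_Drywall = 22+3 = 25
Expected project duration μ = 25 days. Critical path: Plumbing rough-in → Insulation → Drywall.

Variance along critical path = 0.111 + 9.000 + 0.444 = 9.556; σ = √9.556 = 3.091 days.
Z = (31 − 25) / 3.091 = 1.941
P(T ≤ 31) = Φ(1.941) ≈ 0.974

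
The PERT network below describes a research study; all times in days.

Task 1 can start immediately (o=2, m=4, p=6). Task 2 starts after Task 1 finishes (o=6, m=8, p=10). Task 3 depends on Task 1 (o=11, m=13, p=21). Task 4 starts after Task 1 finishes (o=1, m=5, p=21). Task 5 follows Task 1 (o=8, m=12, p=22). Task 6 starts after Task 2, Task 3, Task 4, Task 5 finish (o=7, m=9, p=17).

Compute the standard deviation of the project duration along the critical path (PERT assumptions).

2.45 days

te_Task 1 = (2 + 4·4 + 6)/6 = 24/6 = 4; σ²_Task 1 = ((6−2)/6)² = 0.444
te_Task 2 = (6 + 4·8 + 10)/6 = 48/6 = 8; σ²_Task 2 = ((10−6)/6)² = 0.444
te_Task 3 = (11 + 4·13 + 21)/6 = 84/6 = 14; σ²_Task 3 = ((21−11)/6)² = 2.778
te_Task 4 = (1 + 4·5 + 21)/6 = 42/6 = 7; σ²_Task 4 = ((21−1)/6)² = 11.111
te_Task 5 = (8 + 4·12 + 22)/6 = 78/6 = 13; σ²_Task 5 = ((22−8)/6)² = 5.444
te_Task 6 = (7 + 4·9 + 17)/6 = 60/6 = 10; σ²_Task 6 = ((17−7)/6)² = 2.778

Forward pass:
ES_Task 1 = 0; EF_Task 1 = 4
ES_Task 2 = 4; EF_Task 2 = 4+8 = 12
ES_Task 3 = 4; EF_Task 3 = 4+14 = 18
ES_Task 4 = 4; EF_Task 4 = 4+7 = 11
ES_Task 5 = 4; EF_Task 5 = 4+13 = 17
ES_Task 6 = max(EF_Task 2=12, EF_Task 3=18, EF_Task 4=11, EF_Task 5=17) = 18; EF_Task 6 = 18+10 = 28
Expected project duration μ = 28 days. Critical path: Task 1 → Task 3 → Task 6.

Variance along critical path = 0.444 + 2.778 + 2.778 = 6.000
σ = √6.000 = 2.449 days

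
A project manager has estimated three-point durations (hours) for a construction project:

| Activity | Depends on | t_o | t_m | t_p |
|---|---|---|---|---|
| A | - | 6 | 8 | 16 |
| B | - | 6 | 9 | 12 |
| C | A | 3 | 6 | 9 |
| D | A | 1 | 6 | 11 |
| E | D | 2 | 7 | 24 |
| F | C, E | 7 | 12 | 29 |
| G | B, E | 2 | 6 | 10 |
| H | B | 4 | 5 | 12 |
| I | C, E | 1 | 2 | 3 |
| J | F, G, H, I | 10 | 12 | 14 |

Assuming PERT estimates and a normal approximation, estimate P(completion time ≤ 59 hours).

0.942

te_A = (6 + 4·8 + 16)/6 = 54/6 = 9; σ²_A = ((16−6)/6)² = 2.778
te_B = (6 + 4·9 + 12)/6 = 54/6 = 9; σ²_B = ((12−6)/6)² = 1.000
te_C = (3 + 4·6 + 9)/6 = 36/6 = 6; σ²_C = ((9−3)/6)² = 1.000
te_D = (1 + 4·6 + 11)/6 = 36/6 = 6; σ²_D = ((11−1)/6)² = 2.778
te_E = (2 + 4·7 + 24)/6 = 54/6 = 9; σ²_E = ((24−2)/6)² = 13.444
te_F = (7 + 4·12 + 29)/6 = 84/6 = 14; σ²_F = ((29−7)/6)² = 13.444
te_G = (2 + 4·6 + 10)/6 = 36/6 = 6; σ²_G = ((10−2)/6)² = 1.778
te_H = (4 + 4·5 + 12)/6 = 36/6 = 6; σ²_H = ((12−4)/6)² = 1.778
te_I = (1 + 4·2 + 3)/6 = 12/6 = 2; σ²_I = ((3−1)/6)² = 0.111
te_J = (10 + 4·12 + 14)/6 = 72/6 = 12; σ²_J = ((14−10)/6)² = 0.444

Forward pass:
ES_A = 0; EF_A = 9
ES_B = 0; EF_B = 9
ES_C = 9; EF_C = 9+6 = 15
ES_D = 9; EF_D = 9+6 = 15
ES_E = 15; EF_E = 15+9 = 24
ES_F = max(EF_C=15, EF_E=24) = 24; EF_F = 24+14 = 38
ES_G = max(EF_B=9, EF_E=24) = 24; EF_G = 24+6 = 30
ES_H = 9; EF_H = 9+6 = 15
ES_I = max(EF_C=15, EF_E=24) = 24; EF_I = 24+2 = 26
ES_J = max(EF_F=38, EF_G=30, EF_H=15, EF_I=26) = 38; EF_J = 38+12 = 50
Expected project duration μ = 50 hours. Critical path: A → D → E → F → J.

Variance along critical path = 2.778 + 2.778 + 13.444 + 13.444 + 0.444 = 32.889; σ = √32.889 = 5.735 hours.
Z = (59 − 50) / 5.735 = 1.569
P(T ≤ 59) = Φ(1.569) ≈ 0.942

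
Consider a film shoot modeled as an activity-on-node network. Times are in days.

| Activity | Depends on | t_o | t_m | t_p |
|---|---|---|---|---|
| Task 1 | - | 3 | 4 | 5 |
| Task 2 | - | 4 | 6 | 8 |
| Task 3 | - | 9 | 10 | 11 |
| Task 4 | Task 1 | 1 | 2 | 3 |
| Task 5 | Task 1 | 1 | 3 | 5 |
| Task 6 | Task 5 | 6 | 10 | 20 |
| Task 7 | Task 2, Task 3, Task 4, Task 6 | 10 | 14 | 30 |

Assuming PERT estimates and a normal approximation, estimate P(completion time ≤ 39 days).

te_Task 1 = (3 + 4·4 + 5)/6 = 24/6 = 4; σ²_Task 1 = ((5−3)/6)² = 0.111
te_Task 2 = (4 + 4·6 + 8)/6 = 36/6 = 6; σ²_Task 2 = ((8−4)/6)² = 0.444
te_Task 3 = (9 + 4·10 + 11)/6 = 60/6 = 10; σ²_Task 3 = ((11−9)/6)² = 0.111
te_Task 4 = (1 + 4·2 + 3)/6 = 12/6 = 2; σ²_Task 4 = ((3−1)/6)² = 0.111
te_Task 5 = (1 + 4·3 + 5)/6 = 18/6 = 3; σ²_Task 5 = ((5−1)/6)² = 0.444
te_Task 6 = (6 + 4·10 + 20)/6 = 66/6 = 11; σ²_Task 6 = ((20−6)/6)² = 5.444
te_Task 7 = (10 + 4·14 + 30)/6 = 96/6 = 16; σ²_Task 7 = ((30−10)/6)² = 11.111

Forward pass:
ES_Task 1 = 0; EF_Task 1 = 4
ES_Task 2 = 0; EF_Task 2 = 6
ES_Task 3 = 0; EF_Task 3 = 10
ES_Task 4 = 4; EF_Task 4 = 4+2 = 6
ES_Task 5 = 4; EF_Task 5 = 4+3 = 7
ES_Task 6 = 7; EF_Task 6 = 7+11 = 18
ES_Task 7 = max(EF_Task 2=6, EF_Task 3=10, EF_Task 4=6, EF_Task 6=18) = 18; EF_Task 7 = 18+16 = 34
Expected project duration μ = 34 days. Critical path: Task 1 → Task 5 → Task 6 → Task 7.

Variance along critical path = 0.111 + 0.444 + 5.444 + 11.111 = 17.111; σ = √17.111 = 4.137 days.
Z = (39 − 34) / 4.137 = 1.209
P(T ≤ 39) = Φ(1.209) ≈ 0.887

0.887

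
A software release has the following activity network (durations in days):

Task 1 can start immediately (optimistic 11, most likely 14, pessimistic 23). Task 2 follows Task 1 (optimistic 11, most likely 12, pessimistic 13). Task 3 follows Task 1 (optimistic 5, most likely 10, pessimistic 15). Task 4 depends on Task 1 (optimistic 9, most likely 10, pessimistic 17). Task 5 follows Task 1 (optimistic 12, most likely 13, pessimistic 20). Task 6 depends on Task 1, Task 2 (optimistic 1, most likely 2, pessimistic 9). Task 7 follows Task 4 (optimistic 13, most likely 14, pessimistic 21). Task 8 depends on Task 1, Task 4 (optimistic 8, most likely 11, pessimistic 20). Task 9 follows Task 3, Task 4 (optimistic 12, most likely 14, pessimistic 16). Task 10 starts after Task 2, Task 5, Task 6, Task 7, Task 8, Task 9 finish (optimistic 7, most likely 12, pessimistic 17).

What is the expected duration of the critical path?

te_Task 1 = (11 + 4·14 + 23)/6 = 90/6 = 15
te_Task 2 = (11 + 4·12 + 13)/6 = 72/6 = 12
te_Task 3 = (5 + 4·10 + 15)/6 = 60/6 = 10
te_Task 4 = (9 + 4·10 + 17)/6 = 66/6 = 11
te_Task 5 = (12 + 4·13 + 20)/6 = 84/6 = 14
te_Task 6 = (1 + 4·2 + 9)/6 = 18/6 = 3
te_Task 7 = (13 + 4·14 + 21)/6 = 90/6 = 15
te_Task 8 = (8 + 4·11 + 20)/6 = 72/6 = 12
te_Task 9 = (12 + 4·14 + 16)/6 = 84/6 = 14
te_Task 10 = (7 + 4·12 + 17)/6 = 72/6 = 12

Forward pass:
ES_Task 1 = 0; EF_Task 1 = 15
ES_Task 2 = 15; EF_Task 2 = 15+12 = 27
ES_Task 3 = 15; EF_Task 3 = 15+10 = 25
ES_Task 4 = 15; EF_Task 4 = 15+11 = 26
ES_Task 5 = 15; EF_Task 5 = 15+14 = 29
ES_Task 6 = max(EF_Task 1=15, EF_Task 2=27) = 27; EF_Task 6 = 27+3 = 30
ES_Task 7 = 26; EF_Task 7 = 26+15 = 41
ES_Task 8 = max(EF_Task 1=15, EF_Task 4=26) = 26; EF_Task 8 = 26+12 = 38
ES_Task 9 = max(EF_Task 3=25, EF_Task 4=26) = 26; EF_Task 9 = 26+14 = 40
ES_Task 10 = max(EF_Task 2=27, EF_Task 5=29, EF_Task 6=30, EF_Task 7=41, EF_Task 8=38, EF_Task 9=40) = 41; EF_Task 10 = 41+12 = 53
Expected project duration μ = 53 days. Critical path: Task 1 → Task 4 → Task 7 → Task 10.

53 days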